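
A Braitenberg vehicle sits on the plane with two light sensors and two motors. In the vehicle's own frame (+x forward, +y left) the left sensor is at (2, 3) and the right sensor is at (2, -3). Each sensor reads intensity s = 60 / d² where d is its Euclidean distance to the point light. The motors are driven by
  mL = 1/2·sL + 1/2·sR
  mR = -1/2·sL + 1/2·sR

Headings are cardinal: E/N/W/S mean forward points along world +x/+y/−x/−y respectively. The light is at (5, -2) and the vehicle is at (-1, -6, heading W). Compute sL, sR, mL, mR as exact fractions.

left sensor world pos  = (-3, -9); dL² = 113
right sensor world pos = (-3, -3); dR² = 65
sL = 60/113 = 60/113
sR = 60/65 = 12/13
mL = 1/2·sL + 1/2·sR = 1068/1469
mR = -1/2·sL + 1/2·sR = 288/1469

60/113 12/13 1068/1469 288/1469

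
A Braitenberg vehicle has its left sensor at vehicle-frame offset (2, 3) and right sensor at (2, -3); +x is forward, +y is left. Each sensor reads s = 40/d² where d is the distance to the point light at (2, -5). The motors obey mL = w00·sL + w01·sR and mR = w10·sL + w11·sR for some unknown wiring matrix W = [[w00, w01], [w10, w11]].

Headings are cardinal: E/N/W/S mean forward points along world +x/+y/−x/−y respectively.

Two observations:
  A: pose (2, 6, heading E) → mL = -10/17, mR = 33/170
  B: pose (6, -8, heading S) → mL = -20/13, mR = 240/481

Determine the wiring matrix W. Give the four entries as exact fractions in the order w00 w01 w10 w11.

0 -1 -1/2 1/2

obs A: pose=(2,6,E) → sL=1/5, sR=10/17, mL=-10/17, mR=33/170
obs B: pose=(6,-8,S) → sL=20/37, sR=20/13, mL=-20/13, mR=240/481
sensor matrix S = [[1/5, 10/17], [20/37, 20/13]]; det S = -84/8177
solve [mL_A; mL_B] = S·[w00; w01] and [mR_A; mR_B] = S·[w10; w11]:
  w00 = 0, w01 = -1, w10 = -1/2, w11 = 1/2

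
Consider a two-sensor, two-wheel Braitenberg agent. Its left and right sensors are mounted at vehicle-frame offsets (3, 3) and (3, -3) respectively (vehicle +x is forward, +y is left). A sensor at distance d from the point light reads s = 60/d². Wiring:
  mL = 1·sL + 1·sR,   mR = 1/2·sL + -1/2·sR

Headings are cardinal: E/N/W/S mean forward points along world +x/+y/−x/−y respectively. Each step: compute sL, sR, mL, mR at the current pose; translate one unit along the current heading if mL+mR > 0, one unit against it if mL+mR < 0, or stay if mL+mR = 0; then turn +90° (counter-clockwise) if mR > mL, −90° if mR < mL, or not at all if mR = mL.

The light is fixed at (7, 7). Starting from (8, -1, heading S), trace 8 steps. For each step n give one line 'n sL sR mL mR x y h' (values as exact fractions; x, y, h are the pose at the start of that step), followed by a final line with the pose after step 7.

0 60/137 12/25 3144/3425 -72/3425 8 -1 S
1 15/37 3/2 141/74 -81/148 8 -2 W
2 4/3 4/3 8/3 0 7 -2 N
3 30/17 6/13 492/221 144/221 7 -1 E
4 60/137 12/25 3144/3425 -72/3425 8 -1 S
5 15/37 3/2 141/74 -81/148 8 -2 W
6 4/3 4/3 8/3 0 7 -2 N
7 30/17 6/13 492/221 144/221 7 -1 E
final 8 -1 S

n=0: pose=(8,-1,S); sL=60/137, sR=12/25; mL=3144/3425, mR=-72/3425; mL+mR=3072/3425 → advance +1; mR−mL=-3216/3425 → turn -1·90°
n=1: pose=(8,-2,W); sL=15/37, sR=3/2; mL=141/74, mR=-81/148; mL+mR=201/148 → advance +1; mR−mL=-363/148 → turn -1·90°
n=2: pose=(7,-2,N); sL=4/3, sR=4/3; mL=8/3, mR=0; mL+mR=8/3 → advance +1; mR−mL=-8/3 → turn -1·90°
n=3: pose=(7,-1,E); sL=30/17, sR=6/13; mL=492/221, mR=144/221; mL+mR=636/221 → advance +1; mR−mL=-348/221 → turn -1·90°
n=4: pose=(8,-1,S); sL=60/137, sR=12/25; mL=3144/3425, mR=-72/3425; mL+mR=3072/3425 → advance +1; mR−mL=-3216/3425 → turn -1·90°
n=5: pose=(8,-2,W); sL=15/37, sR=3/2; mL=141/74, mR=-81/148; mL+mR=201/148 → advance +1; mR−mL=-363/148 → turn -1·90°
n=6: pose=(7,-2,N); sL=4/3, sR=4/3; mL=8/3, mR=0; mL+mR=8/3 → advance +1; mR−mL=-8/3 → turn -1·90°
n=7: pose=(7,-1,E); sL=30/17, sR=6/13; mL=492/221, mR=144/221; mL+mR=636/221 → advance +1; mR−mL=-348/221 → turn -1·90°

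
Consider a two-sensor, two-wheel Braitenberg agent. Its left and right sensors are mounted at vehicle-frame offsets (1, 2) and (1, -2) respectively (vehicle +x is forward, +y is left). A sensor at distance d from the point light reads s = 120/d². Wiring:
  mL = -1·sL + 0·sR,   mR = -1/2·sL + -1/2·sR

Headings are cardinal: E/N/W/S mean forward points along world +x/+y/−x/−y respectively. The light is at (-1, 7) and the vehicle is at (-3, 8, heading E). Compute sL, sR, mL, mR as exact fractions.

12 60 -12 -36

left sensor world pos  = (-2, 10); dL² = 10
right sensor world pos = (-2, 6); dR² = 2
sL = 120/10 = 12
sR = 120/2 = 60
mL = -1·sL + 0·sR = -12
mR = -1/2·sL + -1/2·sR = -36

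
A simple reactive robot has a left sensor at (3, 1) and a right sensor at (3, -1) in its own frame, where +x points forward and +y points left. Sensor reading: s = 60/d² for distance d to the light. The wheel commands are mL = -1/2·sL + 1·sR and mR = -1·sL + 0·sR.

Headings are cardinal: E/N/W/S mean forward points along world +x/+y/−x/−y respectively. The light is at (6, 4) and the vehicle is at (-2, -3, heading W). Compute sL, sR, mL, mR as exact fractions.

12/37 60/157 1278/5809 -12/37

left sensor world pos  = (-5, -4); dL² = 185
right sensor world pos = (-5, -2); dR² = 157
sL = 60/185 = 12/37
sR = 60/157 = 60/157
mL = -1/2·sL + 1·sR = 1278/5809
mR = -1·sL + 0·sR = -12/37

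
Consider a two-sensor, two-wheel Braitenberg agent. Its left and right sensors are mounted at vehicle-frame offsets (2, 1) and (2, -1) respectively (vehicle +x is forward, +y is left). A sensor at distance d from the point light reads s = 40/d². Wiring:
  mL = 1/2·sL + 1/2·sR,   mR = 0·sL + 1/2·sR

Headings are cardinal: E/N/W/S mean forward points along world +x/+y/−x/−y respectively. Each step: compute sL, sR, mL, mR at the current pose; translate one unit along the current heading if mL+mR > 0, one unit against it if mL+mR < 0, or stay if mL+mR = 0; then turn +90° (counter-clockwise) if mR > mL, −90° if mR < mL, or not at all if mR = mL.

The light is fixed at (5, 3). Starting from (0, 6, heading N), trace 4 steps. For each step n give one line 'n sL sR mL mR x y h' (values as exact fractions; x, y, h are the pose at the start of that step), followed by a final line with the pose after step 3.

0 40/61 40/41 2040/2501 20/41 0 6 N
1 20/17 20/9 260/153 10/9 0 7 E
2 40/13 40/29 840/377 20/29 1 7 S
3 1 10/13 23/26 5/13 1 6 W
final 0 6 N

n=0: pose=(0,6,N); sL=40/61, sR=40/41; mL=2040/2501, mR=20/41; mL+mR=3260/2501 → advance +1; mR−mL=-20/61 → turn -1·90°
n=1: pose=(0,7,E); sL=20/17, sR=20/9; mL=260/153, mR=10/9; mL+mR=430/153 → advance +1; mR−mL=-10/17 → turn -1·90°
n=2: pose=(1,7,S); sL=40/13, sR=40/29; mL=840/377, mR=20/29; mL+mR=1100/377 → advance +1; mR−mL=-20/13 → turn -1·90°
n=3: pose=(1,6,W); sL=1, sR=10/13; mL=23/26, mR=5/13; mL+mR=33/26 → advance +1; mR−mL=-1/2 → turn -1·90°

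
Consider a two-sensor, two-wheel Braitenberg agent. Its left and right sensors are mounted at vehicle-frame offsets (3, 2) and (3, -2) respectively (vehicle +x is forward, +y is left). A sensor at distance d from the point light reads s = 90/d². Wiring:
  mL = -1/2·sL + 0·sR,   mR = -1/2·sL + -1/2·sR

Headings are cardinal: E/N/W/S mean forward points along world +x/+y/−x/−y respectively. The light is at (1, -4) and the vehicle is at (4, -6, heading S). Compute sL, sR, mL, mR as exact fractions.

9/5 45/13 -9/10 -171/65

left sensor world pos  = (6, -9); dL² = 50
right sensor world pos = (2, -9); dR² = 26
sL = 90/50 = 9/5
sR = 90/26 = 45/13
mL = -1/2·sL + 0·sR = -9/10
mR = -1/2·sL + -1/2·sR = -171/65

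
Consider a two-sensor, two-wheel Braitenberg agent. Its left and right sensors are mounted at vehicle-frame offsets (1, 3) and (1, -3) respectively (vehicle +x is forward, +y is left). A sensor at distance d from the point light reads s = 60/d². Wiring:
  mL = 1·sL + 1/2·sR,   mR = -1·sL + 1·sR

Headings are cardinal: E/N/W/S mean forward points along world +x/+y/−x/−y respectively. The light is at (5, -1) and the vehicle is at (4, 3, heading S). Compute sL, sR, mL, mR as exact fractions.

left sensor world pos  = (7, 2); dL² = 13
right sensor world pos = (1, 2); dR² = 25
sL = 60/13 = 60/13
sR = 60/25 = 12/5
mL = 1·sL + 1/2·sR = 378/65
mR = -1·sL + 1·sR = -144/65

60/13 12/5 378/65 -144/65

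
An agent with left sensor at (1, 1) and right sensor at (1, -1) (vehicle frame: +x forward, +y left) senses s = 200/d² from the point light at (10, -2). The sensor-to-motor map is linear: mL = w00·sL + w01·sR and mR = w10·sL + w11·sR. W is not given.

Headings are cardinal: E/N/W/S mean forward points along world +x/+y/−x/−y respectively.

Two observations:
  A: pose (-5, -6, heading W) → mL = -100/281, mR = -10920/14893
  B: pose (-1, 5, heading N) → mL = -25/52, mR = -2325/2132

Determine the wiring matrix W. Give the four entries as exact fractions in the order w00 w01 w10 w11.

obs A: pose=(-5,-6,W) → sL=200/281, sR=40/53, mL=-100/281, mR=-10920/14893
obs B: pose=(-1,5,N) → sL=25/26, sR=50/41, mL=-25/52, mR=-2325/2132
sensor matrix S = [[200/281, 40/53], [25/26, 50/41]]; det S = 1129500/7937969
solve [mL_A; mL_B] = S·[w00; w01] and [mR_A; mR_B] = S·[w10; w11]:
  w00 = -1/2, w01 = 0, w10 = -1/2, w11 = -1/2

-1/2 0 -1/2 -1/2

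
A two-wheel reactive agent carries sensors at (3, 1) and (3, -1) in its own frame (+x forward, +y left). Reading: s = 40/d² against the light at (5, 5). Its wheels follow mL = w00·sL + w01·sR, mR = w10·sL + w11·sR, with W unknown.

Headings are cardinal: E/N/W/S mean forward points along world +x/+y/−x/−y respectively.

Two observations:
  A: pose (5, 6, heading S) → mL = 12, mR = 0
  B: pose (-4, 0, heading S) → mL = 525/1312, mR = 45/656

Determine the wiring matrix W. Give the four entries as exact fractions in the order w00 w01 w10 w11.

1/2 1 1 -1

obs A: pose=(5,6,S) → sL=8, sR=8, mL=12, mR=0
obs B: pose=(-4,0,S) → sL=5/16, sR=10/41, mL=525/1312, mR=45/656
sensor matrix S = [[8, 8], [5/16, 10/41]]; det S = -45/82
solve [mL_A; mL_B] = S·[w00; w01] and [mR_A; mR_B] = S·[w10; w11]:
  w00 = 1/2, w01 = 1, w10 = 1, w11 = -1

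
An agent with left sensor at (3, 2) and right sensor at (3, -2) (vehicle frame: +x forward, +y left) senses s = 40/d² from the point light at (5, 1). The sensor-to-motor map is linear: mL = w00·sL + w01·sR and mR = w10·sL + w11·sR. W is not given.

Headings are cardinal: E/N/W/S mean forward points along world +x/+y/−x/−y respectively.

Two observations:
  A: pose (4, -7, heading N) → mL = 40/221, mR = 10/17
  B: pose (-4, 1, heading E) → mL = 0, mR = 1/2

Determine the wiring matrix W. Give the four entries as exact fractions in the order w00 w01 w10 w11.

-1/2 1/2 1/2 0

obs A: pose=(4,-7,N) → sL=20/17, sR=20/13, mL=40/221, mR=10/17
obs B: pose=(-4,1,E) → sL=1, sR=1, mL=0, mR=1/2
sensor matrix S = [[20/17, 20/13], [1, 1]]; det S = -80/221
solve [mL_A; mL_B] = S·[w00; w01] and [mR_A; mR_B] = S·[w10; w11]:
  w00 = -1/2, w01 = 1/2, w10 = 1/2, w11 = 0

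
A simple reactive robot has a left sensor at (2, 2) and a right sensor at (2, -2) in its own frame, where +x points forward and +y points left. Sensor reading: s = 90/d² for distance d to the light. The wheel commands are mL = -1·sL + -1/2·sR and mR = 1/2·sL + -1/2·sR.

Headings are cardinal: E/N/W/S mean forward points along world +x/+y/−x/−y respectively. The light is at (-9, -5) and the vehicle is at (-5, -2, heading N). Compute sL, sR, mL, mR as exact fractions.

90/29 90/61 -6795/1769 1440/1769

left sensor world pos  = (-7, 0); dL² = 29
right sensor world pos = (-3, 0); dR² = 61
sL = 90/29 = 90/29
sR = 90/61 = 90/61
mL = -1·sL + -1/2·sR = -6795/1769
mR = 1/2·sL + -1/2·sR = 1440/1769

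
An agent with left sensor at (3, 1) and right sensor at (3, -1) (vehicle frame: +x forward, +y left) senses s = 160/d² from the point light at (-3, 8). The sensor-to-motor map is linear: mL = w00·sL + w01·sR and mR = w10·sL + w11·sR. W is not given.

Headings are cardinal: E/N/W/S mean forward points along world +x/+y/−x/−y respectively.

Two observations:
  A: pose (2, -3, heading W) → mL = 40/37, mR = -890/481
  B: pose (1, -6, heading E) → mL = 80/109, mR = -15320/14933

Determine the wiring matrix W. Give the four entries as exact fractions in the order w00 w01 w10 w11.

obs A: pose=(2,-3,W) → sL=40/37, sR=20/13, mL=40/37, mR=-890/481
obs B: pose=(1,-6,E) → sL=80/109, sR=80/137, mL=80/109, mR=-15320/14933
sensor matrix S = [[40/37, 20/13], [80/109, 80/137]]; det S = -3576000/7182773
solve [mL_A; mL_B] = S·[w00; w01] and [mR_A; mR_B] = S·[w10; w11]:
  w00 = 1, w01 = 0, w10 = -1, w11 = -1/2

1 0 -1 -1/2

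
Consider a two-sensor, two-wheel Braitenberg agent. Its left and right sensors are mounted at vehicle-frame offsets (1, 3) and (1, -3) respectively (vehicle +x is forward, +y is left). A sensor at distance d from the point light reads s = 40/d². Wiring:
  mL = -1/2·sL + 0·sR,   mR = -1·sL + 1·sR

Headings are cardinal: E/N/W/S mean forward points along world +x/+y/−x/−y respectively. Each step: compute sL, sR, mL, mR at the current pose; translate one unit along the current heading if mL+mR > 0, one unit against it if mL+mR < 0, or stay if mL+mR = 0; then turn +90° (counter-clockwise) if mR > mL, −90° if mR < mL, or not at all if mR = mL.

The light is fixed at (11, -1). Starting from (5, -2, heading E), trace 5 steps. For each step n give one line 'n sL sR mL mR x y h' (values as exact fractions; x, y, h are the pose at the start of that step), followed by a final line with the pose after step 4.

0 40/29 40/41 -20/29 -480/1189 5 -2 E
1 2/5 5/2 -1/5 21/10 4 -2 N
2 40/73 40/73 -20/73 0 4 -1 W
3 4 20/41 -2 -144/41 5 -1 S
4 40/53 8/13 -20/53 -96/689 5 0 W
final 6 0 S

n=0: pose=(5,-2,E); sL=40/29, sR=40/41; mL=-20/29, mR=-480/1189; mL+mR=-1300/1189 → advance -1; mR−mL=340/1189 → turn +1·90°
n=1: pose=(4,-2,N); sL=2/5, sR=5/2; mL=-1/5, mR=21/10; mL+mR=19/10 → advance +1; mR−mL=23/10 → turn +1·90°
n=2: pose=(4,-1,W); sL=40/73, sR=40/73; mL=-20/73, mR=0; mL+mR=-20/73 → advance -1; mR−mL=20/73 → turn +1·90°
n=3: pose=(5,-1,S); sL=4, sR=20/41; mL=-2, mR=-144/41; mL+mR=-226/41 → advance -1; mR−mL=-62/41 → turn -1·90°
n=4: pose=(5,0,W); sL=40/53, sR=8/13; mL=-20/53, mR=-96/689; mL+mR=-356/689 → advance -1; mR−mL=164/689 → turn +1·90°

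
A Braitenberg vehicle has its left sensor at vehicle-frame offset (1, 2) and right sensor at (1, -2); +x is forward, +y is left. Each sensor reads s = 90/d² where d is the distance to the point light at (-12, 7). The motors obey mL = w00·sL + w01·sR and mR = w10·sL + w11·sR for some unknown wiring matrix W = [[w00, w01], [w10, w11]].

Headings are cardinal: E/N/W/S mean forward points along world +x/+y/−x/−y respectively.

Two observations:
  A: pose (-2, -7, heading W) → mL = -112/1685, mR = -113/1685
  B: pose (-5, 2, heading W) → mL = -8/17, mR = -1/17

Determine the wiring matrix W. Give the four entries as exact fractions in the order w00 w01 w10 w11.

obs A: pose=(-2,-7,W) → sL=90/337, sR=2/5, mL=-112/1685, mR=-113/1685
obs B: pose=(-5,2,W) → sL=18/17, sR=2, mL=-8/17, mR=-1/17
sensor matrix S = [[90/337, 2/5], [18/17, 2]]; det S = 3168/28645
solve [mL_A; mL_B] = S·[w00; w01] and [mR_A; mR_B] = S·[w10; w11]:
  w00 = 1/2, w01 = -1/2, w10 = -1, w11 = 1/2

1/2 -1/2 -1 1/2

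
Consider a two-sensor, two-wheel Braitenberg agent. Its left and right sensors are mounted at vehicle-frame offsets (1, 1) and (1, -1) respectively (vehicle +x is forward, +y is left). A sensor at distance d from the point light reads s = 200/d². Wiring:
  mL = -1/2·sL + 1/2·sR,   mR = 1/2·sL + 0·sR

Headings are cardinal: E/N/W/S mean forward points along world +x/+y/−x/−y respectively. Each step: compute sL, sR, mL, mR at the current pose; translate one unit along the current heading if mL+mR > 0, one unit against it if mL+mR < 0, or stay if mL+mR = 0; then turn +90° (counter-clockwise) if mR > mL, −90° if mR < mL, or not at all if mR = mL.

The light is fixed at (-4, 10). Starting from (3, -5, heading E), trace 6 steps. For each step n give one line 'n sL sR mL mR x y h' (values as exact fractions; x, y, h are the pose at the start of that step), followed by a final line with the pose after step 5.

n=0: pose=(3,-5,E); sL=10/13, sR=5/8; mL=-15/208, mR=5/13; mL+mR=5/16 → advance +1; mR−mL=95/208 → turn +1·90°
n=1: pose=(4,-5,N); sL=40/49, sR=200/277; mL=-640/13573, mR=20/49; mL+mR=100/277 → advance +1; mR−mL=6180/13573 → turn +1·90°
n=2: pose=(4,-4,W); sL=100/137, sR=100/109; mL=1400/14933, mR=50/137; mL+mR=50/109 → advance +1; mR−mL=4050/14933 → turn +1·90°
n=3: pose=(3,-4,S); sL=200/289, sR=200/261; mL=2800/75429, mR=100/289; mL+mR=100/261 → advance +1; mR−mL=23300/75429 → turn +1·90°
n=4: pose=(3,-5,E); sL=10/13, sR=5/8; mL=-15/208, mR=5/13; mL+mR=5/16 → advance +1; mR−mL=95/208 → turn +1·90°
n=5: pose=(4,-5,N); sL=40/49, sR=200/277; mL=-640/13573, mR=20/49; mL+mR=100/277 → advance +1; mR−mL=6180/13573 → turn +1·90°

0 10/13 5/8 -15/208 5/13 3 -5 E
1 40/49 200/277 -640/13573 20/49 4 -5 N
2 100/137 100/109 1400/14933 50/137 4 -4 W
3 200/289 200/261 2800/75429 100/289 3 -4 S
4 10/13 5/8 -15/208 5/13 3 -5 E
5 40/49 200/277 -640/13573 20/49 4 -5 N
final 4 -4 W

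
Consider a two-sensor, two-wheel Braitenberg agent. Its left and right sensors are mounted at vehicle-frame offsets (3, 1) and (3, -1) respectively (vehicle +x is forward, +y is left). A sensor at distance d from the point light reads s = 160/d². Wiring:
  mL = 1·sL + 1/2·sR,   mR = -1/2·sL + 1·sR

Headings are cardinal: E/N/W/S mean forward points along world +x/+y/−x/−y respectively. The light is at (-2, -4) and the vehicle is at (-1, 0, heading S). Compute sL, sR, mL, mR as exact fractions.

32 160 112 144

left sensor world pos  = (0, -3); dL² = 5
right sensor world pos = (-2, -3); dR² = 1
sL = 160/5 = 32
sR = 160/1 = 160
mL = 1·sL + 1/2·sR = 112
mR = -1/2·sL + 1·sR = 144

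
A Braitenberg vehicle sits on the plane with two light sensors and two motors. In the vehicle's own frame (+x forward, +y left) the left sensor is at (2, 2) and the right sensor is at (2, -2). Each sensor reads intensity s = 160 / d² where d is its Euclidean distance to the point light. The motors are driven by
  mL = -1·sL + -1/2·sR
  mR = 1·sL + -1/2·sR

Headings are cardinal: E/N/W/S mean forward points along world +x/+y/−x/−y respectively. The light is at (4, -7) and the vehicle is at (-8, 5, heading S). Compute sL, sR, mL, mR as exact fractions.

4/5 20/37 -198/185 98/185

left sensor world pos  = (-6, 3); dL² = 200
right sensor world pos = (-10, 3); dR² = 296
sL = 160/200 = 4/5
sR = 160/296 = 20/37
mL = -1·sL + -1/2·sR = -198/185
mR = 1·sL + -1/2·sR = 98/185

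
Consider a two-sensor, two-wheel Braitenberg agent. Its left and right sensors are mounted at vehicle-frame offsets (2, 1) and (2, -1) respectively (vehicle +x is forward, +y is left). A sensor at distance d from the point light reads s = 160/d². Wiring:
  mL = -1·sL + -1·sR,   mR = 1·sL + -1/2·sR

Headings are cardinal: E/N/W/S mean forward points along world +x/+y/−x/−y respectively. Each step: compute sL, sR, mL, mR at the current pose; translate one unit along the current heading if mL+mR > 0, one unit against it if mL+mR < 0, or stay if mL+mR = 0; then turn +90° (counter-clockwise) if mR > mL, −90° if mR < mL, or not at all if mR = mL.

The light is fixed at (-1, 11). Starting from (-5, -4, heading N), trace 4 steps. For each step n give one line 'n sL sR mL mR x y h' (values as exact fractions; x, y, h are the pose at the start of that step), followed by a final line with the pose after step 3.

n=0: pose=(-5,-4,N); sL=80/97, sR=80/89; mL=-14880/8633, mR=3240/8633; mL+mR=-120/89 → advance -1; mR−mL=18120/8633 → turn +1·90°
n=1: pose=(-5,-5,W); sL=32/65, sR=160/261; mL=-18752/16965, mR=3152/16965; mL+mR=-80/87 → advance -1; mR−mL=21904/16965 → turn +1·90°
n=2: pose=(-4,-5,S); sL=20/41, sR=8/17; mL=-668/697, mR=176/697; mL+mR=-12/17 → advance -1; mR−mL=844/697 → turn +1·90°
n=3: pose=(-4,-4,E); sL=160/197, sR=160/257; mL=-72640/50629, mR=25360/50629; mL+mR=-240/257 → advance -1; mR−mL=98000/50629 → turn +1·90°

0 80/97 80/89 -14880/8633 3240/8633 -5 -4 N
1 32/65 160/261 -18752/16965 3152/16965 -5 -5 W
2 20/41 8/17 -668/697 176/697 -4 -5 S
3 160/197 160/257 -72640/50629 25360/50629 -4 -4 E
final -5 -4 N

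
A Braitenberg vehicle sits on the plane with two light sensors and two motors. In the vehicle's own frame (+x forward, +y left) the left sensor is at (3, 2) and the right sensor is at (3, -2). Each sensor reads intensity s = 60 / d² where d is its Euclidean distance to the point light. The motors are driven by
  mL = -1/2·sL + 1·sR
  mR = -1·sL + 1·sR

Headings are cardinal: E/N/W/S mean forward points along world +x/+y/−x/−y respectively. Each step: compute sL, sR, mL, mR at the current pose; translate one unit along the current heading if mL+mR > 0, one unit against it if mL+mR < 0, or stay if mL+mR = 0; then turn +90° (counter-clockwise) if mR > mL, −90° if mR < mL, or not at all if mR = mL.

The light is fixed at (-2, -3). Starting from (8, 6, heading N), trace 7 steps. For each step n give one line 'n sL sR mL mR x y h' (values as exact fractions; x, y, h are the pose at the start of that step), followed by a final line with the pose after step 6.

0 15/52 5/24 5/78 -25/312 8 6 N
1 60/269 12/41 1998/11029 768/11029 8 5 E
2 30/97 30/53 2115/5141 1320/5141 9 5 S
3 60/89 12/29 198/2581 -672/2581 9 4 W
4 3/10 15/74 39/740 -18/185 10 4 N
5 60/289 60/241 10110/69649 2880/69649 10 3 E
6 10/39 6/13 1/3 8/39 11 3 S
final 11 2 W

n=0: pose=(8,6,N); sL=15/52, sR=5/24; mL=5/78, mR=-25/312; mL+mR=-5/312 → advance -1; mR−mL=-15/104 → turn -1·90°
n=1: pose=(8,5,E); sL=60/269, sR=12/41; mL=1998/11029, mR=768/11029; mL+mR=2766/11029 → advance +1; mR−mL=-30/269 → turn -1·90°
n=2: pose=(9,5,S); sL=30/97, sR=30/53; mL=2115/5141, mR=1320/5141; mL+mR=3435/5141 → advance +1; mR−mL=-15/97 → turn -1·90°
n=3: pose=(9,4,W); sL=60/89, sR=12/29; mL=198/2581, mR=-672/2581; mL+mR=-474/2581 → advance -1; mR−mL=-30/89 → turn -1·90°
n=4: pose=(10,4,N); sL=3/10, sR=15/74; mL=39/740, mR=-18/185; mL+mR=-33/740 → advance -1; mR−mL=-3/20 → turn -1·90°
n=5: pose=(10,3,E); sL=60/289, sR=60/241; mL=10110/69649, mR=2880/69649; mL+mR=12990/69649 → advance +1; mR−mL=-30/289 → turn -1·90°
n=6: pose=(11,3,S); sL=10/39, sR=6/13; mL=1/3, mR=8/39; mL+mR=7/13 → advance +1; mR−mL=-5/39 → turn -1·90°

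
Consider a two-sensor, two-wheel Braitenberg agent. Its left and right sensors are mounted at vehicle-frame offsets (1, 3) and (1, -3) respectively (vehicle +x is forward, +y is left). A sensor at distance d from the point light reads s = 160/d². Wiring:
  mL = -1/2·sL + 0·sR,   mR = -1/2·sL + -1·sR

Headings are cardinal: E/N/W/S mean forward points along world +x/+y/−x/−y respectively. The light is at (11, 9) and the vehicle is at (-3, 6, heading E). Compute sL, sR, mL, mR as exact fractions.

left sensor world pos  = (-2, 9); dL² = 169
right sensor world pos = (-2, 3); dR² = 205
sL = 160/169 = 160/169
sR = 160/205 = 32/41
mL = -1/2·sL + 0·sR = -80/169
mR = -1/2·sL + -1·sR = -8688/6929

160/169 32/41 -80/169 -8688/6929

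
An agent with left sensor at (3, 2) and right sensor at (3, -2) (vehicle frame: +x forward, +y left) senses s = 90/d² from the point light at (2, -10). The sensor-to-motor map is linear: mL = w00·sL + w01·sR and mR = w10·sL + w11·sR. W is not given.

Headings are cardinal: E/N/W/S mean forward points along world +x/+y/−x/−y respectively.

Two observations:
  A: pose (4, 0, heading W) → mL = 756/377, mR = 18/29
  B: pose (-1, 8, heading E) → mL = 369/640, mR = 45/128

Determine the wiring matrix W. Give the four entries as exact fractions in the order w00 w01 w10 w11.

obs A: pose=(4,0,W) → sL=18/13, sR=18/29, mL=756/377, mR=18/29
obs B: pose=(-1,8,E) → sL=9/40, sR=45/128, mL=369/640, mR=45/128
sensor matrix S = [[18/13, 18/29], [9/40, 45/128]]; det S = 41877/120640
solve [mL_A; mL_B] = S·[w00; w01] and [mR_A; mR_B] = S·[w10; w11]:
  w00 = 1, w01 = 1, w10 = 0, w11 = 1

1 1 0 1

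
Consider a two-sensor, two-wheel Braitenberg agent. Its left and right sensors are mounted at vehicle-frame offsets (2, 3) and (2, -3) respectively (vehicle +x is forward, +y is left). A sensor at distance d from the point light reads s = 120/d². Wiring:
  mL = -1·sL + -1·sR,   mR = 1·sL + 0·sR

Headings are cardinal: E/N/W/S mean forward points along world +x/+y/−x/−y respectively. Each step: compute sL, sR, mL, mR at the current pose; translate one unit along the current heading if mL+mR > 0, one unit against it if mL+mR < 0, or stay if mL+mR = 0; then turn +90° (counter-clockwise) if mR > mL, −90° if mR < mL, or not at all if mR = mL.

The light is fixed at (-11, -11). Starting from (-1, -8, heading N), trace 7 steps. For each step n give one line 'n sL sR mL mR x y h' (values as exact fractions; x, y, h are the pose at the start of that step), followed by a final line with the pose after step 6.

0 60/37 60/97 -8040/3589 60/37 -1 -8 N
1 24/13 120/89 -3696/1157 24/13 -1 -9 W
2 30/49 15/8 -975/392 30/49 0 -9 S
3 24/41 120/169 -8976/6929 24/41 0 -8 E
4 60/37 60/97 -8040/3589 60/37 -1 -8 N
5 24/13 120/89 -3696/1157 24/13 -1 -9 W
6 30/49 15/8 -975/392 30/49 0 -9 S
final 0 -8 E

n=0: pose=(-1,-8,N); sL=60/37, sR=60/97; mL=-8040/3589, mR=60/37; mL+mR=-60/97 → advance -1; mR−mL=13860/3589 → turn +1·90°
n=1: pose=(-1,-9,W); sL=24/13, sR=120/89; mL=-3696/1157, mR=24/13; mL+mR=-120/89 → advance -1; mR−mL=5832/1157 → turn +1·90°
n=2: pose=(0,-9,S); sL=30/49, sR=15/8; mL=-975/392, mR=30/49; mL+mR=-15/8 → advance -1; mR−mL=1215/392 → turn +1·90°
n=3: pose=(0,-8,E); sL=24/41, sR=120/169; mL=-8976/6929, mR=24/41; mL+mR=-120/169 → advance -1; mR−mL=13032/6929 → turn +1·90°
n=4: pose=(-1,-8,N); sL=60/37, sR=60/97; mL=-8040/3589, mR=60/37; mL+mR=-60/97 → advance -1; mR−mL=13860/3589 → turn +1·90°
n=5: pose=(-1,-9,W); sL=24/13, sR=120/89; mL=-3696/1157, mR=24/13; mL+mR=-120/89 → advance -1; mR−mL=5832/1157 → turn +1·90°
n=6: pose=(0,-9,S); sL=30/49, sR=15/8; mL=-975/392, mR=30/49; mL+mR=-15/8 → advance -1; mR−mL=1215/392 → turn +1·90°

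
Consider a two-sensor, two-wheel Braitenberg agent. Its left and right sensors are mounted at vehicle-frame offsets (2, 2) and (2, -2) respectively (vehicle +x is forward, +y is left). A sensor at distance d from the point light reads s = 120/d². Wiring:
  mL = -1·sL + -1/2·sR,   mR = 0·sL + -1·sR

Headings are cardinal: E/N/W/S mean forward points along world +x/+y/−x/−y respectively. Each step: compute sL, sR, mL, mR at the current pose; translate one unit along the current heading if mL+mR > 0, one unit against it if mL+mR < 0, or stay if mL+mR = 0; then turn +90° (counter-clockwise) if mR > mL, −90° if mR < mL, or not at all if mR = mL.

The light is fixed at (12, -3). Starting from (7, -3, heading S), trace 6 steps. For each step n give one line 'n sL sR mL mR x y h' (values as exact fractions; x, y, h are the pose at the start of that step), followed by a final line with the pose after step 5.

n=0: pose=(7,-3,S); sL=120/13, sR=120/53; mL=-7140/689, mR=-120/53; mL+mR=-8700/689 → advance -1; mR−mL=5580/689 → turn +1·90°
n=1: pose=(7,-2,E); sL=20/3, sR=12; mL=-38/3, mR=-12; mL+mR=-74/3 → advance -1; mR−mL=2/3 → turn +1·90°
n=2: pose=(6,-2,N); sL=120/73, sR=24/5; mL=-1476/365, mR=-24/5; mL+mR=-3228/365 → advance -1; mR−mL=-276/365 → turn -1·90°
n=3: pose=(6,-3,E); sL=6, sR=6; mL=-9, mR=-6; mL+mR=-15 → advance -1; mR−mL=3 → turn +1·90°
n=4: pose=(5,-3,N); sL=24/17, sR=120/29; mL=-1716/493, mR=-120/29; mL+mR=-3756/493 → advance -1; mR−mL=-324/493 → turn -1·90°
n=5: pose=(5,-4,E); sL=60/13, sR=60/17; mL=-1410/221, mR=-60/17; mL+mR=-2190/221 → advance -1; mR−mL=630/221 → turn +1·90°

0 120/13 120/53 -7140/689 -120/53 7 -3 S
1 20/3 12 -38/3 -12 7 -2 E
2 120/73 24/5 -1476/365 -24/5 6 -2 N
3 6 6 -9 -6 6 -3 E
4 24/17 120/29 -1716/493 -120/29 5 -3 N
5 60/13 60/17 -1410/221 -60/17 5 -4 E
final 4 -4 N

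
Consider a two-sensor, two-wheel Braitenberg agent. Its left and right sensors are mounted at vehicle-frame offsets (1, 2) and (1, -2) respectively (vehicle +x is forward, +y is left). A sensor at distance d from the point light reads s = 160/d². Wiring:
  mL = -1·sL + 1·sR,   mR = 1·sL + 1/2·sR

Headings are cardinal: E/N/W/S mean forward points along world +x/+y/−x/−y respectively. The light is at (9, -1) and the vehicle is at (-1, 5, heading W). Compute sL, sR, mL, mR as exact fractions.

left sensor world pos  = (-2, 3); dL² = 137
right sensor world pos = (-2, 7); dR² = 185
sL = 160/137 = 160/137
sR = 160/185 = 32/37
mL = -1·sL + 1·sR = -1536/5069
mR = 1·sL + 1/2·sR = 8112/5069

160/137 32/37 -1536/5069 8112/5069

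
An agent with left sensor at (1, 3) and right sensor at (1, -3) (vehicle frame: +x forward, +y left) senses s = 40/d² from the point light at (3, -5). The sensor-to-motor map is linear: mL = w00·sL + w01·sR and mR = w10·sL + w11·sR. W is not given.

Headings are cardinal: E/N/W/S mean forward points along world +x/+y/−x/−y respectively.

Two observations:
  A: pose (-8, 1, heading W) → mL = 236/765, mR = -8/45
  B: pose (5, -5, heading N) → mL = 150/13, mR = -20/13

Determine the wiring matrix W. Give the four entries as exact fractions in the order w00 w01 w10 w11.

obs A: pose=(-8,1,W) → sL=40/153, sR=8/45, mL=236/765, mR=-8/45
obs B: pose=(5,-5,N) → sL=20, sR=20/13, mL=150/13, mR=-20/13
sensor matrix S = [[40/153, 8/45], [20, 20/13]]; det S = -6272/1989
solve [mL_A; mL_B] = S·[w00; w01] and [mR_A; mR_B] = S·[w10; w11]:
  w00 = 1/2, w01 = 1, w10 = 0, w11 = -1

1/2 1 0 -1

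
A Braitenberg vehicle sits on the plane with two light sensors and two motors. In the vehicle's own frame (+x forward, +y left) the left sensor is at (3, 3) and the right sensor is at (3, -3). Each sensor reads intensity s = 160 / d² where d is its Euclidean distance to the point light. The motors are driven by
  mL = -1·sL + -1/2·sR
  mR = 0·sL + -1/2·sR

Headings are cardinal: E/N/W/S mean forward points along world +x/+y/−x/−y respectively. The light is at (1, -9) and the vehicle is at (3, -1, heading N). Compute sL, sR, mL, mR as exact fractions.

left sensor world pos  = (0, 2); dL² = 122
right sensor world pos = (6, 2); dR² = 146
sL = 160/122 = 80/61
sR = 160/146 = 80/73
mL = -1·sL + -1/2·sR = -8280/4453
mR = 0·sL + -1/2·sR = -40/73

80/61 80/73 -8280/4453 -40/73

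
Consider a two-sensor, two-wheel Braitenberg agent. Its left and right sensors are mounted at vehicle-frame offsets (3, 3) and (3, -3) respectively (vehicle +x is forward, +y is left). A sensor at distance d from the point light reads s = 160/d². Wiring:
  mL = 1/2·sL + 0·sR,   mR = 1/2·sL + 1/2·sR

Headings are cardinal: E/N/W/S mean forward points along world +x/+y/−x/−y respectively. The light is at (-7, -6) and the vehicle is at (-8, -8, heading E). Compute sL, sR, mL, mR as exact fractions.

left sensor world pos  = (-5, -5); dL² = 5
right sensor world pos = (-5, -11); dR² = 29
sL = 160/5 = 32
sR = 160/29 = 160/29
mL = 1/2·sL + 0·sR = 16
mR = 1/2·sL + 1/2·sR = 544/29

32 160/29 16 544/29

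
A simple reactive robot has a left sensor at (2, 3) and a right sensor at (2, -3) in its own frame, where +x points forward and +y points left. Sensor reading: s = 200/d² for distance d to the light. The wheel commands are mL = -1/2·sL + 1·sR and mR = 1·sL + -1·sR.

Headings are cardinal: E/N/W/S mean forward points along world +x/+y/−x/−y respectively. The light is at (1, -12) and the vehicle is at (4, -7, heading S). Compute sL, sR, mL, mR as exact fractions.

40/9 200/9 20 -160/9

left sensor world pos  = (7, -9); dL² = 45
right sensor world pos = (1, -9); dR² = 9
sL = 200/45 = 40/9
sR = 200/9 = 200/9
mL = -1/2·sL + 1·sR = 20
mR = 1·sL + -1·sR = -160/9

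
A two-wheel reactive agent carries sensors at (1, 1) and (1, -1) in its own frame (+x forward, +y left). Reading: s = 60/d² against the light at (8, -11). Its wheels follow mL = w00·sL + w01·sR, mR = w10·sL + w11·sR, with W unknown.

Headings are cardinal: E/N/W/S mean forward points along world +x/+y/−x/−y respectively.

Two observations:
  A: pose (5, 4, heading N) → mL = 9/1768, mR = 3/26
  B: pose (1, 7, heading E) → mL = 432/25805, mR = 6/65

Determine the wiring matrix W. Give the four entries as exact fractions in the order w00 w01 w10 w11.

obs A: pose=(5,4,N) → sL=15/68, sR=3/13, mL=9/1768, mR=3/26
obs B: pose=(1,7,E) → sL=60/397, sR=12/65, mL=432/25805, mR=6/65
sensor matrix S = [[15/68, 3/13], [60/397, 12/65]]; det S = 513/87737
solve [mL_A; mL_B] = S·[w00; w01] and [mR_A; mR_B] = S·[w10; w11]:
  w00 = -1/2, w01 = 1/2, w10 = 0, w11 = 1/2

-1/2 1/2 0 1/2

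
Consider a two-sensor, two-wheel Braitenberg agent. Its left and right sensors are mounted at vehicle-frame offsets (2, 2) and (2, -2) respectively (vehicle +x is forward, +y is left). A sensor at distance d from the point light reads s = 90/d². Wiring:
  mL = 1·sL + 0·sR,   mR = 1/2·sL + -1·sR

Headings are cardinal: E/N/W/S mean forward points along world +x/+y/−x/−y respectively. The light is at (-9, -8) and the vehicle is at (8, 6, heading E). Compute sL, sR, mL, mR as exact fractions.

90/617 18/101 90/617 -6561/62317

left sensor world pos  = (10, 8); dL² = 617
right sensor world pos = (10, 4); dR² = 505
sL = 90/617 = 90/617
sR = 90/505 = 18/101
mL = 1·sL + 0·sR = 90/617
mR = 1/2·sL + -1·sR = -6561/62317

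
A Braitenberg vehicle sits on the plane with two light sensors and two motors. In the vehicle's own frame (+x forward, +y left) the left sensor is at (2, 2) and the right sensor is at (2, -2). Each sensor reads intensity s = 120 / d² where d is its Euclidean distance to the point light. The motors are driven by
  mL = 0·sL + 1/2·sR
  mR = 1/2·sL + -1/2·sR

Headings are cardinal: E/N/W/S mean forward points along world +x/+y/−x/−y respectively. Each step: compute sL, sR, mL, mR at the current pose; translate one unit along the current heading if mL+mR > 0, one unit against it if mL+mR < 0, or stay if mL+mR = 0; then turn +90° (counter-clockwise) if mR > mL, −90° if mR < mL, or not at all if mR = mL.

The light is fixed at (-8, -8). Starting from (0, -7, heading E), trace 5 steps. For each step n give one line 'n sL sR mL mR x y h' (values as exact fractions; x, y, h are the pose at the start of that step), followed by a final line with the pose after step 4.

n=0: pose=(0,-7,E); sL=120/109, sR=120/101; mL=60/101, mR=-480/11009; mL+mR=60/109 → advance +1; mR−mL=-7020/11009 → turn -1·90°
n=1: pose=(1,-7,S); sL=60/61, sR=12/5; mL=6/5, mR=-216/305; mL+mR=30/61 → advance +1; mR−mL=-582/305 → turn -1·90°
n=2: pose=(1,-8,W); sL=120/53, sR=120/53; mL=60/53, mR=0; mL+mR=60/53 → advance +1; mR−mL=-60/53 → turn -1·90°
n=3: pose=(0,-8,N); sL=3, sR=15/13; mL=15/26, mR=12/13; mL+mR=3/2 → advance +1; mR−mL=9/26 → turn +1·90°
n=4: pose=(0,-7,W); sL=120/37, sR=8/3; mL=4/3, mR=32/111; mL+mR=60/37 → advance +1; mR−mL=-116/111 → turn -1·90°

0 120/109 120/101 60/101 -480/11009 0 -7 E
1 60/61 12/5 6/5 -216/305 1 -7 S
2 120/53 120/53 60/53 0 1 -8 W
3 3 15/13 15/26 12/13 0 -8 N
4 120/37 8/3 4/3 32/111 0 -7 W
final -1 -7 N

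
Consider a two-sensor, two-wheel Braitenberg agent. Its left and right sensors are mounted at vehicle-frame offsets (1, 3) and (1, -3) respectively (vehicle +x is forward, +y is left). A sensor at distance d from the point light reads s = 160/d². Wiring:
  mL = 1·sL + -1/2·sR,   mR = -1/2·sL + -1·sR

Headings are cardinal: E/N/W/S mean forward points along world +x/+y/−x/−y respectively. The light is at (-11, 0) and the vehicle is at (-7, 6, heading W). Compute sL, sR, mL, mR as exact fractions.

left sensor world pos  = (-8, 3); dL² = 18
right sensor world pos = (-8, 9); dR² = 90
sL = 160/18 = 80/9
sR = 160/90 = 16/9
mL = 1·sL + -1/2·sR = 8
mR = -1/2·sL + -1·sR = -56/9

80/9 16/9 8 -56/9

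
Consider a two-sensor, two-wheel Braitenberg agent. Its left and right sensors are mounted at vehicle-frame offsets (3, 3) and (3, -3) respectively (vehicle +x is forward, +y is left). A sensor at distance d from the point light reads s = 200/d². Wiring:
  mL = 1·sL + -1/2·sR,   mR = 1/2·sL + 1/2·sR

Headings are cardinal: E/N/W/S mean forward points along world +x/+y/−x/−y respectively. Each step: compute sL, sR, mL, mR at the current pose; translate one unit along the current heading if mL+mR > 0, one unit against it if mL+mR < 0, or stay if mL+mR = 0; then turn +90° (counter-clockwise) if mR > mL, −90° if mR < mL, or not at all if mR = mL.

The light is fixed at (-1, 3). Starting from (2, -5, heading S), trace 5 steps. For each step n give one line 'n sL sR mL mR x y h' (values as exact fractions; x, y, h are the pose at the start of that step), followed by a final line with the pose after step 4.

n=0: pose=(2,-5,S); sL=200/157, sR=200/121; mL=8500/18997, mR=27800/18997; mL+mR=300/157 → advance +1; mR−mL=19300/18997 → turn +1·90°
n=1: pose=(2,-6,E); sL=25/9, sR=10/9; mL=20/9, mR=35/18; mL+mR=25/6 → advance +1; mR−mL=-5/18 → turn -1·90°
n=2: pose=(3,-6,S); sL=200/193, sR=40/29; mL=1940/5597, mR=6760/5597; mL+mR=300/193 → advance +1; mR−mL=4820/5597 → turn +1·90°
n=3: pose=(3,-7,E); sL=100/49, sR=100/109; mL=8450/5341, mR=7900/5341; mL+mR=150/49 → advance +1; mR−mL=-550/5341 → turn -1·90°
n=4: pose=(4,-7,S); sL=200/233, sR=200/173; mL=11300/40309, mR=40600/40309; mL+mR=300/233 → advance +1; mR−mL=29300/40309 → turn +1·90°

0 200/157 200/121 8500/18997 27800/18997 2 -5 S
1 25/9 10/9 20/9 35/18 2 -6 E
2 200/193 40/29 1940/5597 6760/5597 3 -6 S
3 100/49 100/109 8450/5341 7900/5341 3 -7 E
4 200/233 200/173 11300/40309 40600/40309 4 -7 S
final 4 -8 E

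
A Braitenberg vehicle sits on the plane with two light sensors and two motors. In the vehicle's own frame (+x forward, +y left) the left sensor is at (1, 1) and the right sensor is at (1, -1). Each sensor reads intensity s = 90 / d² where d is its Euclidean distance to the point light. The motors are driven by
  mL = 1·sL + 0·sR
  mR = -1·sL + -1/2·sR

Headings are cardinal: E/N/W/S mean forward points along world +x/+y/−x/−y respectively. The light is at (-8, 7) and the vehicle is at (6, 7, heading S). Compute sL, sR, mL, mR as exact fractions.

45/113 9/17 45/113 -2547/3842

left sensor world pos  = (7, 6); dL² = 226
right sensor world pos = (5, 6); dR² = 170
sL = 90/226 = 45/113
sR = 90/170 = 9/17
mL = 1·sL + 0·sR = 45/113
mR = -1·sL + -1/2·sR = -2547/3842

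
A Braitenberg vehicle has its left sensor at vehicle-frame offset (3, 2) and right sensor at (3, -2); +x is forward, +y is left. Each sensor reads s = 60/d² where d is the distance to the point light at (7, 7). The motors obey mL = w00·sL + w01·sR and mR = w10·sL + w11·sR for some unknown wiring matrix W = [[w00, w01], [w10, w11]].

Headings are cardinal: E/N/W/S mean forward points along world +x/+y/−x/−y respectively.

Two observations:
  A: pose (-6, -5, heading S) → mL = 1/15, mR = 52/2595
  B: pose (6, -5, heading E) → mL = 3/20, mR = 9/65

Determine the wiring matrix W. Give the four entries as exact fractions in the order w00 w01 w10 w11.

obs A: pose=(-6,-5,S) → sL=30/173, sR=2/15, mL=1/15, mR=52/2595
obs B: pose=(6,-5,E) → sL=15/26, sR=3/10, mL=3/20, mR=9/65
sensor matrix S = [[30/173, 2/15], [15/26, 3/10]]; det S = -56/2249
solve [mL_A; mL_B] = S·[w00; w01] and [mR_A; mR_B] = S·[w10; w11]:
  w00 = 0, w01 = 1/2, w10 = 1/2, w11 = -1/2

0 1/2 1/2 -1/2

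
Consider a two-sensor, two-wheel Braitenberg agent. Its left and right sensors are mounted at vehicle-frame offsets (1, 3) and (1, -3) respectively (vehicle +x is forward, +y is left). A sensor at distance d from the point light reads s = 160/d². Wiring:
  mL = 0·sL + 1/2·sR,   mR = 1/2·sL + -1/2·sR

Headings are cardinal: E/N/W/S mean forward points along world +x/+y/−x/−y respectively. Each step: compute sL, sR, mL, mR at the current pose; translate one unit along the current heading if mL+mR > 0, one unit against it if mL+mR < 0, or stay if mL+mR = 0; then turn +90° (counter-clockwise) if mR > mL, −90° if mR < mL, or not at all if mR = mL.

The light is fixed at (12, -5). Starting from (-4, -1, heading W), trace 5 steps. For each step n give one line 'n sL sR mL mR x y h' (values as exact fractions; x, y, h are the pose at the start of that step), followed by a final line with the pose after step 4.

n=0: pose=(-4,-1,W); sL=16/29, sR=80/169; mL=40/169, mR=192/4901; mL+mR=8/29 → advance +1; mR−mL=-968/4901 → turn -1·90°
n=1: pose=(-5,-1,N); sL=32/85, sR=160/221; mL=80/221, mR=-192/1105; mL+mR=16/85 → advance +1; mR−mL=-592/1105 → turn -1·90°
n=2: pose=(-5,0,E); sL=1/2, sR=8/13; mL=4/13, mR=-3/52; mL+mR=1/4 → advance +1; mR−mL=-19/52 → turn -1·90°
n=3: pose=(-4,0,S); sL=32/37, sR=160/377; mL=80/377, mR=3072/13949; mL+mR=16/37 → advance +1; mR−mL=112/13949 → turn +1·90°
n=4: pose=(-4,-1,E); sL=80/137, sR=80/113; mL=40/113, mR=-960/15481; mL+mR=40/137 → advance +1; mR−mL=-6440/15481 → turn -1·90°

0 16/29 80/169 40/169 192/4901 -4 -1 W
1 32/85 160/221 80/221 -192/1105 -5 -1 N
2 1/2 8/13 4/13 -3/52 -5 0 E
3 32/37 160/377 80/377 3072/13949 -4 0 S
4 80/137 80/113 40/113 -960/15481 -4 -1 E
final -3 -1 S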